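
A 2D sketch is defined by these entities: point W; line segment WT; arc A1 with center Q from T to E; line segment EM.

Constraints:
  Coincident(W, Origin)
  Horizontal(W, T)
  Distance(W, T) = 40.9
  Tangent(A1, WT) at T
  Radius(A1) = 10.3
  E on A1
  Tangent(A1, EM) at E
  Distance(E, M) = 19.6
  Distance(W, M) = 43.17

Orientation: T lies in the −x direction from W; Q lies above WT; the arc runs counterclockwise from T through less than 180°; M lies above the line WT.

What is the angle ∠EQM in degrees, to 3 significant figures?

62.3°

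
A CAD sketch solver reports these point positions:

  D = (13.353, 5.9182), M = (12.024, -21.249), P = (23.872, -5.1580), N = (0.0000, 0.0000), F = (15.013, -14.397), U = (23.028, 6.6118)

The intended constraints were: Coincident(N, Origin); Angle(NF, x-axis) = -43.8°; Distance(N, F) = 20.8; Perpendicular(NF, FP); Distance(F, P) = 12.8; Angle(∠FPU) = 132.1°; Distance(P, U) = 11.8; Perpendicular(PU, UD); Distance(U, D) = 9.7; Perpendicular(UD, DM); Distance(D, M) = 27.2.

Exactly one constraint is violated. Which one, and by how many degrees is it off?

Perpendicular(UD, DM) — off by 6.90°.

N = (0.00, 0.00) ✓; NF at -43.80° ✓; |NF| = 20.80 ✓; ∠(NF, FP) = 90.00° ✓; |FP| = 12.80 ✓; ∠FPU = 132.1° ✓; |PU| = 11.80 ✓; ∠(PU, UD) = 90.00° ✓; |UD| = 9.700 ✓; ∠(UD, DM) = 83.10° ✗; |DM| = 27.20 ✓.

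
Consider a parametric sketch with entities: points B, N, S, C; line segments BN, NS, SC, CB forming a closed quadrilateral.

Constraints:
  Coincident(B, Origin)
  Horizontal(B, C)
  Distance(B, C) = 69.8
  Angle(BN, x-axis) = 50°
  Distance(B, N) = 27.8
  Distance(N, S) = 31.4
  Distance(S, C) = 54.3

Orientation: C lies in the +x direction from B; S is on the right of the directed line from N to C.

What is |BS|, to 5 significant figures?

19.282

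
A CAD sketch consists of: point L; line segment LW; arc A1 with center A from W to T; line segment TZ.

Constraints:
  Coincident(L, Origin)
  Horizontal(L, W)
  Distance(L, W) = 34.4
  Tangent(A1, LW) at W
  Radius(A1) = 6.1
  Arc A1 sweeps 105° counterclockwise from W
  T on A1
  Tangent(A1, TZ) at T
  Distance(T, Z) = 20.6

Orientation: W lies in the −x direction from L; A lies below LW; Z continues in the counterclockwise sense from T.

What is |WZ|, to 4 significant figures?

27.58

L is at the origin; L and W share the same y with |LW| = 34.4 and W on the −x side, so W = (-34.40, 0.000). Since A1 is tangent to LW there, AW ⟂ LW, so A = W + (0, -6.1) = (-34.40, -6.100). On A1, W sits at bearing 90° from A; a 105° counterclockwise sweep puts T at bearing 195°, so T = A + 6.1·(cos 195°, sin 195°) = (-40.29, -7.679). Tangency of A1 to TZ means the radius AT is perpendicular to TZ, so TZ runs along (−sin 195°, cos 195°); with |TZ| = 20.6, Z = (-34.96, -27.58). Then |WZ| = |Z − W| = 27.58.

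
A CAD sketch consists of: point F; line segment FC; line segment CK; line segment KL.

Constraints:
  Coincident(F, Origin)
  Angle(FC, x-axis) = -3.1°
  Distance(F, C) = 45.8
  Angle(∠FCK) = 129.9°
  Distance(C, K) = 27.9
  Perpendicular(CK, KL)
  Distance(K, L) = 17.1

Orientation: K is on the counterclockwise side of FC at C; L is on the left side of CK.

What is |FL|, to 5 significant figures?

60.051

F is at the origin; FC runs at -3.1° with length 45.8, so C = 45.8·(cos -3.1°, sin -3.1°) = (45.733, -2.4768). ∠FCK = 129.9°, so CK runs at -3.1° + (180° − 129.9°) = 47.000° from the x-axis; with |CK| = 27.9, K = C + 27.9·(cos 47.000°, sin 47.000°) = (64.761, 17.928). The perpendicularity gives KL at right angles to CK; with |KL| = 17.1 on the left of CK, L = K + 17.1·(-0.73135, 0.68200) = (52.255, 29.590). Then |FL| = |L − F| = 60.051.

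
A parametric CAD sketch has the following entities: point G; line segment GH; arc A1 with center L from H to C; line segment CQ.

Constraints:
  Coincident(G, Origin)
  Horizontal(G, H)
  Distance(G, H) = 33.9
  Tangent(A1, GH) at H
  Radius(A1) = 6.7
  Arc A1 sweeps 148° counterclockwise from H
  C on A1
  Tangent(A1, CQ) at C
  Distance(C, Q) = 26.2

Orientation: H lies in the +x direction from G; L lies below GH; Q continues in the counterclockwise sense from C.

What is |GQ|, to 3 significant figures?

58.8

G is at the origin; GH is horizontal with |GH| = 33.9 and H on the +x side, so H = (33.9, 0.00). Tangency of A1 to GH means the radius LH is perpendicular to GH, so L = H + (0, -6.7) = (33.9, -6.70). On A1, H sits at bearing 90° from L; a 148° counterclockwise sweep puts C at bearing 238°, so C = L + 6.7·(cos 238°, sin 238°) = (30.3, -12.4). Since A1 is tangent to CQ there, LC ⟂ CQ, so CQ runs along (−sin 238°, cos 238°); with |CQ| = 26.2, Q = (52.6, -26.3). Then |GQ| = |Q − G| = 58.8.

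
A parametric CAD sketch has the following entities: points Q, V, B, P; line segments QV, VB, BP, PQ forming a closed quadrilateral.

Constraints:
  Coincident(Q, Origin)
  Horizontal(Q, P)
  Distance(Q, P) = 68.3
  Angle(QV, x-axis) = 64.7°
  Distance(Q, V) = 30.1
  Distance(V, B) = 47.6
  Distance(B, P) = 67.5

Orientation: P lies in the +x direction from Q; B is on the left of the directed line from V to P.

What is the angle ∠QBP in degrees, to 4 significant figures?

55.95°

Checks: |VB| = 47.60 ✓; |BP| = 67.50 ✓.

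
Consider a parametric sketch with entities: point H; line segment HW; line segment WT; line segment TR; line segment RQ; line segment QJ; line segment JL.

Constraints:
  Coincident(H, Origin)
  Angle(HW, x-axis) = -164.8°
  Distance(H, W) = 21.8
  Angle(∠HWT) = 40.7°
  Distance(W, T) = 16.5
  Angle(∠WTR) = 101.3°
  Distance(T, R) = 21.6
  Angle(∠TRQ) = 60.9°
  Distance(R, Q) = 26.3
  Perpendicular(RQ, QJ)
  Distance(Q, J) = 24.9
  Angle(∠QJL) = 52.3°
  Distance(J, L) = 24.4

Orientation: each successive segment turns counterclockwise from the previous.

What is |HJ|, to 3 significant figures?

28.1

∠TRQ = 60.9° gives RQ at 172° from the x-axis; with |RQ| = 26.3, Q = (-19.3, 8.00). The perpendicularity gives QJ at right angles to RQ, so QJ runs at -97.7°; with |QJ| = 24.9, J = (-22.6, -16.7). Then |HJ| = |J − H| = 28.1.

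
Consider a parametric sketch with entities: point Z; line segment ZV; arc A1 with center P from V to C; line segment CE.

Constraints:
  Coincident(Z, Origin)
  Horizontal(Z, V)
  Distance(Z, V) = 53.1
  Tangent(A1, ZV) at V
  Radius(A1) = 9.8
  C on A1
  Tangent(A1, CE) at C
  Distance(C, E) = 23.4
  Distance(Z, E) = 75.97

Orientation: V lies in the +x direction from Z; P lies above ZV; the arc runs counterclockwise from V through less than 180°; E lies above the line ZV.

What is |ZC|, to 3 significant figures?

62.6

Z is at the origin; ZV is horizontal with |ZV| = 53.1 and V on the +x side, so V = (53.1, 0.00). A1 meets ZV tangentially, so PV is at right angles to ZV, so P = V + (0, 9.8) = (53.1, 9.80). Since PC ⟂ CE (tangency), |PE| = √(9.8² + 23.4²) = 25.4 regardless of where C sits on A1. So E lies on both circle(Z, 75.97) and circle(P, 25.4); the above-ZV intersection is E = (70.5, 28.2). C is the foot of the tangent from E: C = (62.3, 6.34).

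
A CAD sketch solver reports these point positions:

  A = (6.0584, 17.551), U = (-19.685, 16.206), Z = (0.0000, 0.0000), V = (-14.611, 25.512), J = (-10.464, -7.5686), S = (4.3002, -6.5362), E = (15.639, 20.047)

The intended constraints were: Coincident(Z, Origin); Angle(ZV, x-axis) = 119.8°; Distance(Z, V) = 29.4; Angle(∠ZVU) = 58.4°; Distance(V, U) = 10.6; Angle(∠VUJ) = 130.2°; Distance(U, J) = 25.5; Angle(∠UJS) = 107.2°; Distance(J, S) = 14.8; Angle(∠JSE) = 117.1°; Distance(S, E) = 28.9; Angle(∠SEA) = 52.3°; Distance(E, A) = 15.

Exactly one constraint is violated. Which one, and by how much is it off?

Distance(E, A) = 15 — off by 5.10.

Z = (0.00, 0.00) ✓; ZV at 119.8° ✓; |ZV| = 29.40 ✓; ∠ZVU = 58.40° ✓; |VU| = 10.60 ✓; ∠VUJ = 130.2° ✓; |UJ| = 25.50 ✓; ∠UJS = 107.2° ✓; |JS| = 14.80 ✓; ∠JSE = 117.1° ✓; |SE| = 28.90 ✓; ∠SEA = 52.30° ✓; |EA| = 9.900 ✗.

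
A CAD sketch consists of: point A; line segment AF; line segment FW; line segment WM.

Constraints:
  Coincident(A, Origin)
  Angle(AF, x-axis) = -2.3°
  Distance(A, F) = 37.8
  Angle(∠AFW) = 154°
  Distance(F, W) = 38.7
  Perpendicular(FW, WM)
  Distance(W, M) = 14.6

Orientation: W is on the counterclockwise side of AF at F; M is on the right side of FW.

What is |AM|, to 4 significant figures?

79.08

A is at the origin; AF runs at -2.3° with length 37.8, so F = 37.8·(cos -2.3°, sin -2.3°) = (37.77, -1.517). ∠AFW = 154.0°, so FW runs at -2.3° + (180° − 154.0°) = 23.70° from the x-axis; with |FW| = 38.7, W = F + 38.7·(cos 23.70°, sin 23.70°) = (73.21, 14.04). FW ⟂ WM; with |WM| = 14.6 on the right of FW, M = W + 14.6·(0.4019, -0.9157) = (79.07, 0.6697). Then |AM| = |M − A| = 79.08.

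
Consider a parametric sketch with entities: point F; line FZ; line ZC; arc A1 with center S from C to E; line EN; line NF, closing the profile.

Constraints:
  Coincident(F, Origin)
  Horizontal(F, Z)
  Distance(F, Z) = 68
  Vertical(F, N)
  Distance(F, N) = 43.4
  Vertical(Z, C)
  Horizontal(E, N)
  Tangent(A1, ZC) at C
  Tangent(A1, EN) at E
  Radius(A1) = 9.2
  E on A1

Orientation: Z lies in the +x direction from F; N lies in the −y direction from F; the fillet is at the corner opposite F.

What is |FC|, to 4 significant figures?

76.12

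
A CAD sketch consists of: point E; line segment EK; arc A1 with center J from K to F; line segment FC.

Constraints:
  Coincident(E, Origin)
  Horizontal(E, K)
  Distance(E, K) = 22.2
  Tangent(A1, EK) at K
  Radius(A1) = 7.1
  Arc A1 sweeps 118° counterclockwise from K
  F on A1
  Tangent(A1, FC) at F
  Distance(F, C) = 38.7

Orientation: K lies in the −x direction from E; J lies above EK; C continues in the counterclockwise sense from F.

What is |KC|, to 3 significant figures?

46.2

On A1, K sits at bearing -90° from J; a 118° counterclockwise sweep puts F at bearing 28°, so F = J + 7.1·(cos 28°, sin 28°) = (-15.9, 10.4). Tangency of A1 to FC means the radius JF is perpendicular to FC, so FC runs along (−sin 28°, cos 28°); with |FC| = 38.7, C = (-34.1, 44.6). Then |KC| = |C − K| = 46.2.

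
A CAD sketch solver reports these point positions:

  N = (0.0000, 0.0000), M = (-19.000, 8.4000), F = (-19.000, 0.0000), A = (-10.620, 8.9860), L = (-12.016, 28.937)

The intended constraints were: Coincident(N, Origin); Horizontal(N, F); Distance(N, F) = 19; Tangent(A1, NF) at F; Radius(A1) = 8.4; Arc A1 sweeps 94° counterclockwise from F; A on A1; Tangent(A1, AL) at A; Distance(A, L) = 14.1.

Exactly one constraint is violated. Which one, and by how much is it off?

Distance(A, L) = 14.1 — off by 5.90.

N = (0.00, 0.00) ✓; N.y = 0.00, F.y = 0.00 ✓; |NF| = 19.00 ✓; ∠(MF, FN) = 90.00° ✓; |MF| = 8.400 ✓; bearing(M→A) − bearing(M→F) = 94.00° ✓; |MA| = 8.400 ✓; ∠(MA, AL) = 90.00° ✓; |AL| = 20.00 ✗.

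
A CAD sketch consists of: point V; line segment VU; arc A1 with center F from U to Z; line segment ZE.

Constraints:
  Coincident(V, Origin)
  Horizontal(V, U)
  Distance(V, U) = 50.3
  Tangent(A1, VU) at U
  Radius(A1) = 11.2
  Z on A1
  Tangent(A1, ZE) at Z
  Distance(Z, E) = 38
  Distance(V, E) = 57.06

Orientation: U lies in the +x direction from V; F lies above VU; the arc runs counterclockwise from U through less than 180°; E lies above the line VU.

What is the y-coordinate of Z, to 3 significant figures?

18.8

Checks: |FZ| = 11.20 ✓; ∠(FZ, ZE) = 90.00° ✓; |ZE| = 38.00 ✓; |VE| = 57.06 ✓.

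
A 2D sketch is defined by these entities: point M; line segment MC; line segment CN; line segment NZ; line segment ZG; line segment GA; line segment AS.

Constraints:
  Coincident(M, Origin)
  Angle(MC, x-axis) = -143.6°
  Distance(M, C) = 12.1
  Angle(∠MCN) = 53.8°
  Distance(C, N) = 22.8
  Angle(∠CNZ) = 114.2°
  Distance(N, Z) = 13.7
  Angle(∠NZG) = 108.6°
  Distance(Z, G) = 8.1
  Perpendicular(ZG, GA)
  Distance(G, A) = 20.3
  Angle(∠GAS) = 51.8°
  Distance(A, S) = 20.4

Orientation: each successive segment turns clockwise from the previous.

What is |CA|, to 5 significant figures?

9.2187

∠NZG = 108.6° gives ZG at -47.000° from the x-axis; with |ZG| = 8.1, G = (8.1818, 15.355). ZG ⟂ GA, so GA runs at -137.00°; with |GA| = 20.3, A = (-6.6647, 1.5105). Then |CA| = |A − C| = 9.2187.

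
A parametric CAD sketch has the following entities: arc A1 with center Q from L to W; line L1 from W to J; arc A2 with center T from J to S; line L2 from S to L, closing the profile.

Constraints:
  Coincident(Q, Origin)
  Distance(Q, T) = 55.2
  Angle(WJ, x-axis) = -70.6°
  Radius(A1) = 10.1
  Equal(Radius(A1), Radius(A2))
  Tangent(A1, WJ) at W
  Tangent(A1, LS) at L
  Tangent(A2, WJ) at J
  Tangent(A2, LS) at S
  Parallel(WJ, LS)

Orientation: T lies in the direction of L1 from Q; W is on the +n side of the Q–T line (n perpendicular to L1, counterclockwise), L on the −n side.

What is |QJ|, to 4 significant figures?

56.12

Tangency of A1 to both parallel lines with radius 10.1 puts W and L at Q ± 10.1·n: W = (9.527, 3.355), L = (-9.527, -3.355). Equal radii place J and S the same way about T: J = T + 10.1·n = (27.86, -48.71), S = T − 10.1·n = (8.809, -55.42). Then |QJ| = |J − Q| = 56.12.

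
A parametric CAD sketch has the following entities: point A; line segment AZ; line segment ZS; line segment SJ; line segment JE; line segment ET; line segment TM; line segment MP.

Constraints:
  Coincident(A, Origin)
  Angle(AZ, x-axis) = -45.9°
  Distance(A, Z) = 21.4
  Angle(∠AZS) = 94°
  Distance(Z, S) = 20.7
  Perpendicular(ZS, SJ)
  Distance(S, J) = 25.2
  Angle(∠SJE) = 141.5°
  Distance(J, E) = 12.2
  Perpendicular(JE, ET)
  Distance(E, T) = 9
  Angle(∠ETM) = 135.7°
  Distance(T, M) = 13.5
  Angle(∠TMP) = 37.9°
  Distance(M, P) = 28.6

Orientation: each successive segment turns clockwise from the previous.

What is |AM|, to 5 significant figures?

8.1048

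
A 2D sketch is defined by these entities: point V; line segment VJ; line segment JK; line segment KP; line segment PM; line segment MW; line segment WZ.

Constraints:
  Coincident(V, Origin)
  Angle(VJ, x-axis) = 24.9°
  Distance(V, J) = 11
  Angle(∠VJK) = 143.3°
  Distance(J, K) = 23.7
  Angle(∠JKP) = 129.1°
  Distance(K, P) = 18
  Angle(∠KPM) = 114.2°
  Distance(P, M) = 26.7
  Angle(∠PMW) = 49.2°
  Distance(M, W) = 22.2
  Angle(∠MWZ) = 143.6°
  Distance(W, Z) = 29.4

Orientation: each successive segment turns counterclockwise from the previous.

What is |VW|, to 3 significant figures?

25.7

V is at the origin; VJ runs at 24.9° with length 11.0, so J = (9.98, 4.63). ∠VJK = 143.3° gives JK at 61.6° from the x-axis; with |JK| = 23.7, K = (21.2, 25.5). ∠JKP = 129.1° gives KP at 112° from the x-axis; with |KP| = 18.0, P = (14.4, 42.1). ∠KPM = 114.2° gives PM at 178° from the x-axis; with |PM| = 26.7, M = (-12.3, 42.9). ∠PMW = 49.2° gives MW at -50.9° from the x-axis; with |MW| = 22.2, W = (1.67, 25.7). Then |VW| = |W − V| = 25.7.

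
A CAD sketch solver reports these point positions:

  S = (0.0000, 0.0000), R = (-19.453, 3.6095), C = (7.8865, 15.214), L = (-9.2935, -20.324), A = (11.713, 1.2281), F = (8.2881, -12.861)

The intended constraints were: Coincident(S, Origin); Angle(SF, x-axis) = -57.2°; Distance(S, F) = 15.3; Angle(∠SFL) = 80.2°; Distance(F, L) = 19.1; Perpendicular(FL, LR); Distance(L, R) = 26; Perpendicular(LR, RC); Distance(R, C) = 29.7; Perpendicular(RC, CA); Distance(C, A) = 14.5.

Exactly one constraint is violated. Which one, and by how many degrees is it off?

Perpendicular(RC, CA) — off by 7.70°.

S = (0.00, 0.00) ✓; SF at -57.20° ✓; |SF| = 15.30 ✓; ∠SFL = 80.20° ✓; |FL| = 19.10 ✓; ∠(FL, LR) = 90.00° ✓; |LR| = 26.00 ✓; ∠(LR, RC) = 90.00° ✓; |RC| = 29.70 ✓; ∠(RC, CA) = 97.70° ✗; |CA| = 14.50 ✓.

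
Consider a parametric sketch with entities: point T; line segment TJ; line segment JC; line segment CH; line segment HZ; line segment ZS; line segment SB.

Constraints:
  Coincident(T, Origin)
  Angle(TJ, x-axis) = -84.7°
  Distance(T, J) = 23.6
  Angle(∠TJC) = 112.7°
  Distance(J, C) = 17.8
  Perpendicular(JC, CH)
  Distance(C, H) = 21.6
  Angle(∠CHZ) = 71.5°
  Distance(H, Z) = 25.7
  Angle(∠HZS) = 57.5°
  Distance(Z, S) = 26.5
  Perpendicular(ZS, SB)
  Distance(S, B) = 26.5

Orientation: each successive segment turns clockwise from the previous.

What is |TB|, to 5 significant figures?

40.050

T is at the origin; TJ runs at -84.7° with length 23.6, so J = (2.1799, -23.499). ∠TJC = 112.7° gives JC at -152.00° from the x-axis; with |JC| = 17.8, C = (-13.537, -31.856). JC is perpendicular to CH, so CH runs at 118.00°; with |CH| = 21.6, H = (-23.677, -12.784). ∠CHZ = 71.5° gives HZ at 9.5000° from the x-axis; with |HZ| = 25.7, Z = (1.6704, -8.5423). ∠HZS = 57.5° gives ZS at -113.00° from the x-axis; with |ZS| = 26.5, S = (-8.6839, -32.936). ZS ⟂ SB, so SB runs at 157.00°; with |SB| = 26.5, B = (-33.077, -22.581). Then |TB| = |B − T| = 40.050.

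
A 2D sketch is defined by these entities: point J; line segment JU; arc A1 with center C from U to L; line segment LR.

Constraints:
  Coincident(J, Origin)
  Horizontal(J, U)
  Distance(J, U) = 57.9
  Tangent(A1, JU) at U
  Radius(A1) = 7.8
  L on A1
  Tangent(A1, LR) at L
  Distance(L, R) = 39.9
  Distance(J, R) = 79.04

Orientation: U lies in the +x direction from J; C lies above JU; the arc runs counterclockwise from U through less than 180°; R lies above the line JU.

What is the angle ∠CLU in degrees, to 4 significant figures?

42.83°

Checks: |CU| = 7.800 ✓; |CL| = 7.800 ✓; ∠(CL, LR) = 90.00° ✓; |LR| = 39.90 ✓; |JR| = 79.04 ✓.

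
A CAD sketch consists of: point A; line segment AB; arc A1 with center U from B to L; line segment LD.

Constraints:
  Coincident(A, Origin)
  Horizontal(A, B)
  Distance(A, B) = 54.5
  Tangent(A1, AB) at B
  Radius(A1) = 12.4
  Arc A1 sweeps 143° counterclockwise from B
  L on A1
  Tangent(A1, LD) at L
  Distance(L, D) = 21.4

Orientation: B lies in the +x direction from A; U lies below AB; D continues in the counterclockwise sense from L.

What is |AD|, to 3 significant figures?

73.1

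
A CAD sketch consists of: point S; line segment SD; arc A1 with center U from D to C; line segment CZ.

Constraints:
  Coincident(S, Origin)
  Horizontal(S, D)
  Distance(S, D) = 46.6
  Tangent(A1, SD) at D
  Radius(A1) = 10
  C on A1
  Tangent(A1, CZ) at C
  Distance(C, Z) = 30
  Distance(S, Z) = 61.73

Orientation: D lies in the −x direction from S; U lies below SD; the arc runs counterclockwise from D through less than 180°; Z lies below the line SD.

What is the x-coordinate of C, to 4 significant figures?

-55.98

Checks: S = (0.00, 0.00) ✓; |UC| = 10.00 ✓; ∠(UC, CZ) = 90.00° ✓; |CZ| = 30.00 ✓; |SZ| = 61.73 ✓.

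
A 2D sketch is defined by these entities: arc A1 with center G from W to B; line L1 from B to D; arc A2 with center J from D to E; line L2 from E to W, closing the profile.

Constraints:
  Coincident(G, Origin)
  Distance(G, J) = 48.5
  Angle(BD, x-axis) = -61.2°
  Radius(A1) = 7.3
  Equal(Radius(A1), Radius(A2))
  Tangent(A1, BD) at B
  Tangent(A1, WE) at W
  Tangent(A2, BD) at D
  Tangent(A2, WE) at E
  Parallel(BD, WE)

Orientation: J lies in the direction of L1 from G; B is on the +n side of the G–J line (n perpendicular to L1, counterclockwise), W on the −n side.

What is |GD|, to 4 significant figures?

49.05

The slot axis is L1's direction at -61.2°, so u = (cos -61.2°, sin -61.2°) = (0.4818, -0.8763) and n = (−sin -61.2°, cos -61.2°) = (0.8763, 0.4818). G is at the origin and J lies 48.5 along u from G, so J = 48.5·u = (23.37, -42.50). Tangency of A1 to both parallel lines with radius 7.3 puts B and W at G ± 7.3·n: B = (6.397, 3.517), W = (-6.397, -3.517). Equal radii place D and E the same way about J: D = J + 7.3·n = (29.76, -38.98), E = J − 7.3·n = (16.97, -46.02). Then |GD| = |D − G| = 49.05.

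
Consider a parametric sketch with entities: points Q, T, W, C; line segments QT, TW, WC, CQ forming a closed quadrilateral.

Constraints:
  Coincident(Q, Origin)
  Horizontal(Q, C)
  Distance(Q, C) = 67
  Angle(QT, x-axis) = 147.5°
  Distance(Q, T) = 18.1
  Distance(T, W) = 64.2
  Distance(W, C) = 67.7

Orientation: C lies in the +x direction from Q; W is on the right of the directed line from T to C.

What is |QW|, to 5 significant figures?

48.817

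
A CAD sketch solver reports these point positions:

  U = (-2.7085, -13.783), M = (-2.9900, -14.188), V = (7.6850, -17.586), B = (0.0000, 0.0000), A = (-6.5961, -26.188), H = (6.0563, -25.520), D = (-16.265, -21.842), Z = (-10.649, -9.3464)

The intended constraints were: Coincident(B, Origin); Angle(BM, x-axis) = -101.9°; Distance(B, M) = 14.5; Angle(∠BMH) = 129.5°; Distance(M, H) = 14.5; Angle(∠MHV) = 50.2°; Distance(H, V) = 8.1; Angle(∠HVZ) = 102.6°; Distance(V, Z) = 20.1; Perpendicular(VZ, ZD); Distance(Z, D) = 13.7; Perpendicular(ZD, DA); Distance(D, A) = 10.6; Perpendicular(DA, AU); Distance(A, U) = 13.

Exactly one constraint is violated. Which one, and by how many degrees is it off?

Perpendicular(DA, AU) — off by 6.80°.

B = (0.00, 0.00) ✓; BM at -101.9° ✓; |BM| = 14.50 ✓; ∠BMH = 129.5° ✓; |MH| = 14.50 ✓; ∠MHV = 50.20° ✓; |HV| = 8.099 ✓; ∠HVZ = 102.6° ✓; |VZ| = 20.10 ✓; ∠(VZ, ZD) = 90.00° ✓; |ZD| = 13.70 ✓; ∠(ZD, DA) = 90.00° ✓; |DA| = 10.60 ✓; ∠(DA, AU) = 96.80° ✗; |AU| = 13.00 ✓.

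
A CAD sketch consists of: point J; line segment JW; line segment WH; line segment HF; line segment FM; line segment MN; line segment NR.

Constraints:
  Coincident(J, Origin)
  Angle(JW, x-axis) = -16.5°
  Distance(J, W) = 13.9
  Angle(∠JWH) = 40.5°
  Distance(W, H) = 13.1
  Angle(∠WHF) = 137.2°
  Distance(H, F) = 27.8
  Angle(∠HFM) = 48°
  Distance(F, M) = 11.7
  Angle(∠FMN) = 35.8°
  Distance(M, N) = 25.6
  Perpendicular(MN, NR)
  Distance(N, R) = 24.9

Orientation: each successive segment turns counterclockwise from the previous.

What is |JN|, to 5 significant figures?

31.155

J is at the origin; JW runs at -16.5° with length 13.9, so W = (13.328, -3.9478). ∠JWH = 40.5° gives WH at 123.00° from the x-axis; with |WH| = 13.1, H = (6.1928, 7.0388). ∠WHF = 137.2° gives HF at 165.80° from the x-axis; with |HF| = 27.8, F = (-20.758, 13.858). ∠HFM = 48.0° gives FM at -62.200° from the x-axis; with |FM| = 11.7, M = (-15.301, 3.5087). ∠FMN = 35.8° gives MN at 82.000° from the x-axis; with |MN| = 25.6, N = (-11.738, 28.860). Then |JN| = |N − J| = 31.155.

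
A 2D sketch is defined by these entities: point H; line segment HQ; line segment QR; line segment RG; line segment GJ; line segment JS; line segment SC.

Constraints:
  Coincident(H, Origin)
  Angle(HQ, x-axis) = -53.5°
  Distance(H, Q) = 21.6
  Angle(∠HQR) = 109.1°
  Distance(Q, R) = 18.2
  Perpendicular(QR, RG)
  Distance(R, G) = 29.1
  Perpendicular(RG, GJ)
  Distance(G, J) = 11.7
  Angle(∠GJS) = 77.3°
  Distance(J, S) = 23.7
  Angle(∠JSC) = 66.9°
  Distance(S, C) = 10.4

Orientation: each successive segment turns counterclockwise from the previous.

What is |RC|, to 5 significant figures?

12.219

H is at the origin; HQ runs at -53.5° with length 21.6, so Q = (12.848, -17.363). ∠HQR = 109.1° gives QR at 17.400° from the x-axis; with |QR| = 18.2, R = (30.215, -11.921). QR is perpendicular to RG, so RG runs at 107.40°; with |RG| = 29.1, G = (21.513, 15.848). RG is perpendicular to GJ, so GJ runs at -162.60°; with |GJ| = 11.7, J = (10.349, 12.349). ∠GJS = 77.3° gives JS at -59.900° from the x-axis; with |JS| = 23.7, S = (22.234, -8.1552). ∠JSC = 66.9° gives SC at 53.200° from the x-axis; with |SC| = 10.4, C = (28.464, 0.17237). Then |RC| = |C − R| = 12.219.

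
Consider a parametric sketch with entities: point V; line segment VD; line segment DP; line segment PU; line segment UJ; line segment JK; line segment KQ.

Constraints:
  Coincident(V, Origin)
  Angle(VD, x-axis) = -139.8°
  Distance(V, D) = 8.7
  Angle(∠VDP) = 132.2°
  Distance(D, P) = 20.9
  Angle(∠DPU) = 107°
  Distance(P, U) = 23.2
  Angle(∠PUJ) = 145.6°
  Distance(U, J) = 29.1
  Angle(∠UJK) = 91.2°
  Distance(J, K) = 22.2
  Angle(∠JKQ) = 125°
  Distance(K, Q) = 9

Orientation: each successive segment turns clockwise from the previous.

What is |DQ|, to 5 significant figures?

35.628

∠UJK = 91.2° gives JK at -23.800° from the x-axis; with |JK| = 22.2, K = (1.4597, 37.452). ∠JKQ = 125.0° gives KQ at -78.800° from the x-axis; with |KQ| = 9.0, Q = (3.2078, 28.623). Then |DQ| = |Q − D| = 35.628.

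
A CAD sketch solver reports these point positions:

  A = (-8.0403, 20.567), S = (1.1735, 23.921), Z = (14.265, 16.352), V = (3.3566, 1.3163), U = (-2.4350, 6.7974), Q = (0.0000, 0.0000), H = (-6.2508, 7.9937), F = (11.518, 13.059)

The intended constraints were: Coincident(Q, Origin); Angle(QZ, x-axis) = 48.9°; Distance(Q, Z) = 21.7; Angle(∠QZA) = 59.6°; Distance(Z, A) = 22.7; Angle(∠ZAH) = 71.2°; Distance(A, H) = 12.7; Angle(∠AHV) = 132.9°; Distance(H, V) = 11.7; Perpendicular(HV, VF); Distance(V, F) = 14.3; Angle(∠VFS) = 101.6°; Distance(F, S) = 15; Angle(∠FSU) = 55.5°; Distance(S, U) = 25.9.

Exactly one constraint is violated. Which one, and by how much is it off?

Distance(S, U) = 25.9 — off by 8.40.

Q = (0.00, 0.00) ✓; QZ at 48.90° ✓; |QZ| = 21.70 ✓; ∠QZA = 59.60° ✓; |ZA| = 22.70 ✓; ∠ZAH = 71.20° ✓; |AH| = 12.70 ✓; ∠AHV = 132.9° ✓; |HV| = 11.70 ✓; ∠(HV, VF) = 90.00° ✓; |VF| = 14.30 ✓; ∠VFS = 101.6° ✓; |FS| = 15.00 ✓; ∠FSU = 55.50° ✓; |SU| = 17.50 ✗.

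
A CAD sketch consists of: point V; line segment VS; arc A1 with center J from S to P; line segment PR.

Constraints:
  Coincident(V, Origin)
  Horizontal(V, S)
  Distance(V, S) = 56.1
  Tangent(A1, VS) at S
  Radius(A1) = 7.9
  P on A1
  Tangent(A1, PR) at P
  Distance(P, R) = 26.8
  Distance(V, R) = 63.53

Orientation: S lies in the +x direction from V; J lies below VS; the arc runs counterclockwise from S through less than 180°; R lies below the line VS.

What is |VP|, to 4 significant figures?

49.16

V is at the origin; VS is horizontal with |VS| = 56.1 and S on the +x side, so S = (56.10, 0.000). Since A1 is tangent to VS there, JS ⟂ VS, so J = S + (0, -7.9) = (56.10, -7.900). Since JP ⟂ PR (tangency), |JR| = √(7.9² + 26.8²) = 27.94 regardless of where P sits on A1. So R lies on both circle(V, 63.53) and circle(J, 27.94); the below-VS intersection is R = (52.60, -35.62). P is the foot of the tangent from R: P = (48.30, -9.168).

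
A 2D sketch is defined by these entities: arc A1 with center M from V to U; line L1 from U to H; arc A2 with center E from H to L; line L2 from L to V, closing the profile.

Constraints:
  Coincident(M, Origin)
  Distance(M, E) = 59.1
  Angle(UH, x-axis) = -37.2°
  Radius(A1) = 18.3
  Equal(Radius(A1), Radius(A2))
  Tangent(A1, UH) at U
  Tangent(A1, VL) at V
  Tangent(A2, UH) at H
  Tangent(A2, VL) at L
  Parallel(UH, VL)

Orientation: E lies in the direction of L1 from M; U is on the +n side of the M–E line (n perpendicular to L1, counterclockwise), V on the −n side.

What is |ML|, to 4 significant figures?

61.87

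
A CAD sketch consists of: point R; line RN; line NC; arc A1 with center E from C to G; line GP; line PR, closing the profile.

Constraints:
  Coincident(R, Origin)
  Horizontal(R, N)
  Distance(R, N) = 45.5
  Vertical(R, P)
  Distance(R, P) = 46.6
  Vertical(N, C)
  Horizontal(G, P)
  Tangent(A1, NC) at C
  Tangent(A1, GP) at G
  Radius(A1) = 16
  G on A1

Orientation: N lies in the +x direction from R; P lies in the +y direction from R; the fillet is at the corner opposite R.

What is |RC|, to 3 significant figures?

54.8

R is at the origin; RN is horizontal with |RN| = 45.5 and N on the +x side, so N = (45.5, 0.00). RP is vertical with |RP| = 46.6 and P on the +y side, so P = (0.00, 46.6). The virtual corner opposite R is at (45.5, 46.6). Tangency of A1 to NC means the radius EC is perpendicular to NC and A1 meets GP tangentially, so EG is at right angles to GP, with radius 16.0, so the center E sits 16.0 in from both sides at E = (29.5, 30.6). That places the tangent points at C = (45.5, 30.6) on NC and G = (29.5, 46.6) on GP. Then |RC| = |C − R| = 54.8.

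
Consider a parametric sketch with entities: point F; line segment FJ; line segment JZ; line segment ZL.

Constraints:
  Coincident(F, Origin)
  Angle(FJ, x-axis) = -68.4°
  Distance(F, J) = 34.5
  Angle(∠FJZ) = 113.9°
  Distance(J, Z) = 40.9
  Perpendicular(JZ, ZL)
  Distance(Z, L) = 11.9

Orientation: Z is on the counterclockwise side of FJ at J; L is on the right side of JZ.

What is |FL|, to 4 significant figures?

69.99

F is at the origin; FJ runs at -68.4° with length 34.5, so J = 34.5·(cos -68.4°, sin -68.4°) = (12.70, -32.08). ∠FJZ = 113.9°, so JZ runs at -68.4° + (180° − 113.9°) = -2.300° from the x-axis; with |JZ| = 40.9, Z = J + 40.9·(cos -2.300°, sin -2.300°) = (53.57, -33.72). The perpendicularity gives ZL at right angles to JZ; with |ZL| = 11.9 on the right of JZ, L = Z + 11.9·(-0.04013, -0.9992) = (53.09, -45.61). Then |FL| = |L − F| = 69.99.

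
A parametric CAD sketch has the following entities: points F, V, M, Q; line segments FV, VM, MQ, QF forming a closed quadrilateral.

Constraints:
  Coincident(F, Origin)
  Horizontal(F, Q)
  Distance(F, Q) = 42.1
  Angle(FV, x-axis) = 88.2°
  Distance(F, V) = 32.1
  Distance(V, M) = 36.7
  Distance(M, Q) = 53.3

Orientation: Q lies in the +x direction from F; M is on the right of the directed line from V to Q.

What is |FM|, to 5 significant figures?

11.427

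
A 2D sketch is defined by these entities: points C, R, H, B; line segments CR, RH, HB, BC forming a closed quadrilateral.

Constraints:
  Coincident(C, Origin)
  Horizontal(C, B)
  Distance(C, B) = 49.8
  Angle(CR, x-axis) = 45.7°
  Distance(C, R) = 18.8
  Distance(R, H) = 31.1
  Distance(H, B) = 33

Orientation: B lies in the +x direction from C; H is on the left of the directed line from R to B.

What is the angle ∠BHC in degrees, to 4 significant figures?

70.83°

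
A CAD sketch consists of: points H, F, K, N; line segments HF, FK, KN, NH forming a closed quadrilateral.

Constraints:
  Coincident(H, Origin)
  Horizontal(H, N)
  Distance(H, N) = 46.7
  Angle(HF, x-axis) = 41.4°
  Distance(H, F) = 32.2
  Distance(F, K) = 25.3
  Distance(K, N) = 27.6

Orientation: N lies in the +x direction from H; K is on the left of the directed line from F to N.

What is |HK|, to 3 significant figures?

55.9

Checks: |FK| = 25.30 ✓; |KN| = 27.60 ✓.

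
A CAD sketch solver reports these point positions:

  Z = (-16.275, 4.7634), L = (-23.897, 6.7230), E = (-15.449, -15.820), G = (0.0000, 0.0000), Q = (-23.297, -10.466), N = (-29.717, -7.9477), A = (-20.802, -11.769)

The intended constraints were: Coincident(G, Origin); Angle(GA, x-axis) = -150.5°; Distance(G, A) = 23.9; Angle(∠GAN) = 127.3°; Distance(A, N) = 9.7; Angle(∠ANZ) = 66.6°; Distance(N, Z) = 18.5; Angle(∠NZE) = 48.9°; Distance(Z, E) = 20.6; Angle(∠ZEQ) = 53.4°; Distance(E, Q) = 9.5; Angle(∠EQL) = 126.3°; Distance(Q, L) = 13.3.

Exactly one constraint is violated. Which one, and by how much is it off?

Distance(Q, L) = 13.3 — off by 3.90.

G = (0.00, 0.00) ✓; GA at -150.5° ✓; |GA| = 23.90 ✓; ∠GAN = 127.3° ✓; |AN| = 9.699 ✓; ∠ANZ = 66.60° ✓; |NZ| = 18.50 ✓; ∠NZE = 48.90° ✓; |ZE| = 20.60 ✓; ∠ZEQ = 53.40° ✓; |EQ| = 9.500 ✓; ∠EQL = 126.3° ✓; |QL| = 17.20 ✗.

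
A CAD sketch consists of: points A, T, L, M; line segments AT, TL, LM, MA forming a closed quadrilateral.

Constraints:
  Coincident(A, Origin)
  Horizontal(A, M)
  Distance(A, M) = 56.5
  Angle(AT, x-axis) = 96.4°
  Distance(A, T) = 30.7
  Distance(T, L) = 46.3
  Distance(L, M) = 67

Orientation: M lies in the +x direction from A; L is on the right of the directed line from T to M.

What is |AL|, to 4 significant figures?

17.76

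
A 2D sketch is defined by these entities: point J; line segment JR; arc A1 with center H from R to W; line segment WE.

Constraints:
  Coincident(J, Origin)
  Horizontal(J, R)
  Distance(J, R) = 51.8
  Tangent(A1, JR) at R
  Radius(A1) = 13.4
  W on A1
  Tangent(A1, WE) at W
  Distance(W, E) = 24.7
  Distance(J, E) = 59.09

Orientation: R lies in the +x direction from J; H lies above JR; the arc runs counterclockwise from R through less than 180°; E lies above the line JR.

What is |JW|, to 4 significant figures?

65.30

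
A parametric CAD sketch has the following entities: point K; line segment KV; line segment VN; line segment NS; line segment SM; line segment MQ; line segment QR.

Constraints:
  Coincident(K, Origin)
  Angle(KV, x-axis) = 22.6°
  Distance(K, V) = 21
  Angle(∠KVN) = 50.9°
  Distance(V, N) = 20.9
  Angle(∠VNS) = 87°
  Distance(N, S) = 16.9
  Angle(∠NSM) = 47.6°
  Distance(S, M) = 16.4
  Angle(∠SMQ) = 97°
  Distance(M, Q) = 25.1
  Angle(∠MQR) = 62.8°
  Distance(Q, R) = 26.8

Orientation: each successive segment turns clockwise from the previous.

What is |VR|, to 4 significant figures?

36.54

∠SMQ = 97.0° gives MQ at -54.90° from the x-axis; with |MQ| = 25.1, Q = (26.42, -19.14). ∠MQR = 62.8° gives QR at -172.1° from the x-axis; with |QR| = 26.8, R = (-0.1253, -22.82). Then |VR| = |R − V| = 36.54.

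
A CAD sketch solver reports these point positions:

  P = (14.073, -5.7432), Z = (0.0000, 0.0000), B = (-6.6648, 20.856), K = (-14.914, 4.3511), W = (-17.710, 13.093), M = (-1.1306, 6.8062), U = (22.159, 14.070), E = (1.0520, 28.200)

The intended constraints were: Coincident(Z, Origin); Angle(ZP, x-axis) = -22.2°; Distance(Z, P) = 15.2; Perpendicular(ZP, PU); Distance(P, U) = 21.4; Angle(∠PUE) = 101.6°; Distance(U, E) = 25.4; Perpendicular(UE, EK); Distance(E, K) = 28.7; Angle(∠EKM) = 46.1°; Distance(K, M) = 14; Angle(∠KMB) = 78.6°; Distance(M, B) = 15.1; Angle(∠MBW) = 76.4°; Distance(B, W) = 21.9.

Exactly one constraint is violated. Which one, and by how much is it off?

Distance(B, W) = 21.9 — off by 8.40.

Z = (0.00, 0.00) ✓; ZP at -22.20° ✓; |ZP| = 15.20 ✓; ∠(ZP, PU) = 90.00° ✓; |PU| = 21.40 ✓; ∠PUE = 101.6° ✓; |UE| = 25.40 ✓; ∠(UE, EK) = 90.00° ✓; |EK| = 28.70 ✓; ∠EKM = 46.10° ✓; |KM| = 14.00 ✓; ∠KMB = 78.60° ✓; |MB| = 15.10 ✓; ∠MBW = 76.40° ✓; |BW| = 13.50 ✗.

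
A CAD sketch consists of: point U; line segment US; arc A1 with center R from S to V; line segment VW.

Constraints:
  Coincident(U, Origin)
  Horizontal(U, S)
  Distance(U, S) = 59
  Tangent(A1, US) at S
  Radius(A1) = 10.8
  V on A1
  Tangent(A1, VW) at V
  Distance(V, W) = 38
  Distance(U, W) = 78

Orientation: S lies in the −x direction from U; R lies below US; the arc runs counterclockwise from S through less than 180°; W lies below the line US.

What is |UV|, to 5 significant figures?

70.751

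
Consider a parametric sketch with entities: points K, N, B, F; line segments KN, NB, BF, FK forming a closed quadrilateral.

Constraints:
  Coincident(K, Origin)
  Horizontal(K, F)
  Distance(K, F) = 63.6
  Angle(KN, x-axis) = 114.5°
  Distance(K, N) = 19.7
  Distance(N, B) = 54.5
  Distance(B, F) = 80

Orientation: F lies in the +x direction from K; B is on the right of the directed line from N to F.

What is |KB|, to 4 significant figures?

37.34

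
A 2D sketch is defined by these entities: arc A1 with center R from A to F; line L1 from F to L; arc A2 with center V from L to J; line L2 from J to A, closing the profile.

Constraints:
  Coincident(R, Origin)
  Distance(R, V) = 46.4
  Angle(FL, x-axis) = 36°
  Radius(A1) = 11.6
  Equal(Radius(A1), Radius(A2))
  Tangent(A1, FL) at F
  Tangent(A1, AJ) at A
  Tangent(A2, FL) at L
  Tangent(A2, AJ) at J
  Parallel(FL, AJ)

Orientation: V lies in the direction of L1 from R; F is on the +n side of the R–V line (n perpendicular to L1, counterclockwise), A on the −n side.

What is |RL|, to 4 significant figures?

47.83

The slot axis is L1's direction at 36.0°, so u = (cos 36.0°, sin 36.0°) = (0.8090, 0.5878) and n = (−sin 36.0°, cos 36.0°) = (-0.5878, 0.8090). R is at the origin and V lies 46.4 along u from R, so V = 46.4·u = (37.54, 27.27). Tangency of A1 to both parallel lines with radius 11.6 puts F and A at R ± 11.6·n: F = (-6.818, 9.385), A = (6.818, -9.385). Equal radii place L and J the same way about V: L = V + 11.6·n = (30.72, 36.66), J = V − 11.6·n = (44.36, 17.89). Then |RL| = |L − R| = 47.83.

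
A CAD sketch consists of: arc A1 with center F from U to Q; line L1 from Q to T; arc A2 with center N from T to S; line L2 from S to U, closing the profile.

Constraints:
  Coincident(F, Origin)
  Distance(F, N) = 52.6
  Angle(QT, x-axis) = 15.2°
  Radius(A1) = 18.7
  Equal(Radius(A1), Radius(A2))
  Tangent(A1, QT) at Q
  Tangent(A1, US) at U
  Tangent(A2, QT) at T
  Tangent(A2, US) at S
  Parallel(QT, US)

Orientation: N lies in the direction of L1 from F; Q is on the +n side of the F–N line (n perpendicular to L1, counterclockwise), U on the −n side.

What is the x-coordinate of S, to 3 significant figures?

55.7

The slot axis is L1's direction at 15.2°, so u = (cos 15.2°, sin 15.2°) = (0.965, 0.262) and n = (−sin 15.2°, cos 15.2°) = (-0.262, 0.965). F is at the origin and N lies 52.6 along u from F, so N = 52.6·u = (50.8, 13.8). Tangency of A1 to both parallel lines with radius 18.7 puts Q and U at F ± 18.7·n: Q = (-4.90, 18.0), U = (4.90, -18.0). Equal radii place T and S the same way about N: T = N + 18.7·n = (45.9, 31.8), S = N − 18.7·n = (55.7, -4.25). So S.x = 55.7.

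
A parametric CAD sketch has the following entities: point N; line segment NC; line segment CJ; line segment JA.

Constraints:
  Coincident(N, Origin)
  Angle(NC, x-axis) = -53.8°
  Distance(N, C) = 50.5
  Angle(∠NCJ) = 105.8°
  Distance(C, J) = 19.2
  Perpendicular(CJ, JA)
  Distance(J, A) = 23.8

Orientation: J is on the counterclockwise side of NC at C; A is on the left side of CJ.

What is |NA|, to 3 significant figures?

41.2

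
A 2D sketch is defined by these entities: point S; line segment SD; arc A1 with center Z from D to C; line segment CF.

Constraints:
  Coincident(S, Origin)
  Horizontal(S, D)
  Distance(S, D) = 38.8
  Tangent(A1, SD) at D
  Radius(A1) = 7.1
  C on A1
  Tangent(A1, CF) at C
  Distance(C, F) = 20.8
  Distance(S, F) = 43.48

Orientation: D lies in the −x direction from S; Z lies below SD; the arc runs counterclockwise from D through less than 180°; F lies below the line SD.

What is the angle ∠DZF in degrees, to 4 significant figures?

164.7°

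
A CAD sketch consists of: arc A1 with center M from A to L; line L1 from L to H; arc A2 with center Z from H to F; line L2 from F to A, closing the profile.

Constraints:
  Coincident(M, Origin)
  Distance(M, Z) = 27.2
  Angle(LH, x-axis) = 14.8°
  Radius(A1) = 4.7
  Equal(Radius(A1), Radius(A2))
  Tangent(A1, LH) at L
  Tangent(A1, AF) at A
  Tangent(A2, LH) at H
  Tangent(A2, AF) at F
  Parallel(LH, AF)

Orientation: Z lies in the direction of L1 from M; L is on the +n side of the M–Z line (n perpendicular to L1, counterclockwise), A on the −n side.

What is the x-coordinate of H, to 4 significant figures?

25.10

The slot axis is L1's direction at 14.8°, so u = (cos 14.8°, sin 14.8°) = (0.9668, 0.2554) and n = (−sin 14.8°, cos 14.8°) = (-0.2554, 0.9668). M is at the origin and Z lies 27.2 along u from M, so Z = 27.2·u = (26.30, 6.948). Tangency of A1 to both parallel lines with radius 4.7 puts L and A at M ± 4.7·n: L = (-1.201, 4.544), A = (1.201, -4.544). Equal radii place H and F the same way about Z: H = Z + 4.7·n = (25.10, 11.49), F = Z − 4.7·n = (27.50, 2.404). So H.x = 25.10.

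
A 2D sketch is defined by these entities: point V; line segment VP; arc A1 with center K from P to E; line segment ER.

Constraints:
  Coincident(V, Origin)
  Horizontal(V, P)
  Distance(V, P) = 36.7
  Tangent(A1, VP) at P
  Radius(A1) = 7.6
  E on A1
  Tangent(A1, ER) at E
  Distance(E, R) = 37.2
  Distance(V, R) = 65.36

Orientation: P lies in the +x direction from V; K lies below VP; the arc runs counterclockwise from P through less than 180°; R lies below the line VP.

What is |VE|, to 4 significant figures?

32.19

V is at the origin; V and P share the same y with |VP| = 36.7 and P on the +x side, so P = (36.70, 0.000). A1 meets VP tangentially, so KP is at right angles to VP, so K = P + (0, -7.6) = (36.70, -7.600). Since KE ⟂ ER (tangency), |KR| = √(7.6² + 37.2²) = 37.97 regardless of where E sits on A1. So R lies on both circle(V, 65.36) and circle(K, 37.97); the below-VP intersection is R = (48.66, -43.64). E is the foot of the tangent from R: E = (30.11, -11.39).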